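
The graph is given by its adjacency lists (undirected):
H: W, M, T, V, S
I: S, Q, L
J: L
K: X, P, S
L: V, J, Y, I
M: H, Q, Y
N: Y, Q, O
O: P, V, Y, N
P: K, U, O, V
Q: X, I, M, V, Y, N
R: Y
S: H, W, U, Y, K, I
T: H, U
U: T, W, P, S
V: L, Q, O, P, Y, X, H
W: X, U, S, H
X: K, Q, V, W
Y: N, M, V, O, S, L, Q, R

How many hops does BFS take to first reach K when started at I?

2

Level 0: I
Level 1: L, Q, S
Level 2: H, J, K, M, N, U, V, W, X, Y
Level 3: O, P, R, T
K first appears at level 2.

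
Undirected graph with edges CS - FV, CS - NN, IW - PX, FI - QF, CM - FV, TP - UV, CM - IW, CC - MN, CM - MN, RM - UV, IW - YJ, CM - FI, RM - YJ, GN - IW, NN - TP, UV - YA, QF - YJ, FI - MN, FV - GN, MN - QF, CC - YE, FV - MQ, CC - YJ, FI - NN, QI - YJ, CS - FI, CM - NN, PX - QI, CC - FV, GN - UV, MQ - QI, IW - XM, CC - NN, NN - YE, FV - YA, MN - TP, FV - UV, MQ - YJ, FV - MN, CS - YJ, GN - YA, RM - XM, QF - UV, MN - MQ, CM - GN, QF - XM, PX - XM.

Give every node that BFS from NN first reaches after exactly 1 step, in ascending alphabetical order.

Level 0: NN
Level 1: CC, CM, CS, FI, TP, YE
Level 2: FV, GN, IW, MN, QF, UV, YJ
Level 3: MQ, PX, QI, RM, XM, YA

CC, CM, CS, FI, TP, YE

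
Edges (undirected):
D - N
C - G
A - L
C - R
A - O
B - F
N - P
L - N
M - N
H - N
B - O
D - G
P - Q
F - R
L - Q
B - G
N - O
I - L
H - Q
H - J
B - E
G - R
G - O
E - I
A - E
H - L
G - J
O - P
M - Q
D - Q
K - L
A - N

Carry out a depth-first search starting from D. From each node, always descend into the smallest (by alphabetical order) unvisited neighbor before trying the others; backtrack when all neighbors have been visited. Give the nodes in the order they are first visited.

Visit D
D → G
G → B
B → E
E → A
A → L
L → H
H → J
H → N
N → M
M → Q
Q → P
P → O
L → I
L → K
B → F
F → R
R → C

D, G, B, E, A, L, H, J, N, M, Q, P, O, I, K, F, R, C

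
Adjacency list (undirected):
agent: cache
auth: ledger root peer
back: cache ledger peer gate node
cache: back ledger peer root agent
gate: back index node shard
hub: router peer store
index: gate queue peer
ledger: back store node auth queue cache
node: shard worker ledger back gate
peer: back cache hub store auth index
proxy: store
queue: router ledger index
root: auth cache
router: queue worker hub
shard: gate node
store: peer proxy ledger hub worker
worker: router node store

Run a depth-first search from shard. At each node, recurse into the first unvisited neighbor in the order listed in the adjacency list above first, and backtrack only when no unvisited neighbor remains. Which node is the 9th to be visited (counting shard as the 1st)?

router

Visit shard
shard → gate
gate → back
back → cache
cache → ledger
ledger → store
store → peer
peer → hub
hub → router
router → queue
queue → index
router → worker
worker → node
peer → auth
auth → root
store → proxy
cache → agent

Visit order: shard, gate, back, cache, ledger, store, peer, hub, router, queue, index, worker, node, auth, root, proxy, agent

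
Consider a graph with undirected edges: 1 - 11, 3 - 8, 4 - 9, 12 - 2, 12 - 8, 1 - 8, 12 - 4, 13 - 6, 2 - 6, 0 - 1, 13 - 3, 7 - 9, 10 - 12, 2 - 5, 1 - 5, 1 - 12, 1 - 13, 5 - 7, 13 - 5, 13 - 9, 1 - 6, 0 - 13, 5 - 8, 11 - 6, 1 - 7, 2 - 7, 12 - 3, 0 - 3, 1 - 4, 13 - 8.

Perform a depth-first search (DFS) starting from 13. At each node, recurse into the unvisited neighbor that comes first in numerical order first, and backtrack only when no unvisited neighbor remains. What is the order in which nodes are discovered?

Visit 13
13 → 0
0 → 1
1 → 4
4 → 9
9 → 7
7 → 2
2 → 5
5 → 8
8 → 3
3 → 12
12 → 10
2 → 6
6 → 11

13, 0, 1, 4, 9, 7, 2, 5, 8, 3, 12, 10, 6, 11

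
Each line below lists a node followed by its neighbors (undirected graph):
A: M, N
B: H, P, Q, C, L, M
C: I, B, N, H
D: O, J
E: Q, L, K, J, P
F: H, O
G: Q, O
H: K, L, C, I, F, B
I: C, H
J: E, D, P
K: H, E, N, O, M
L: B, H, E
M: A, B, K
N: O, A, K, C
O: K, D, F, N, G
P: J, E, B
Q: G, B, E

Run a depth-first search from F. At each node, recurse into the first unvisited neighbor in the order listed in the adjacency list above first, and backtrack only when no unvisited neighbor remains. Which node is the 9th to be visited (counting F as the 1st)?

Visit F
F → H
H → K
K → E
E → Q
Q → G
G → O
O → D
D → J
J → P
P → B
B → C
C → I
C → N
N → A
A → M
B → L

Visit order: F, H, K, E, Q, G, O, D, J, P, B, C, I, N, A, M, L

J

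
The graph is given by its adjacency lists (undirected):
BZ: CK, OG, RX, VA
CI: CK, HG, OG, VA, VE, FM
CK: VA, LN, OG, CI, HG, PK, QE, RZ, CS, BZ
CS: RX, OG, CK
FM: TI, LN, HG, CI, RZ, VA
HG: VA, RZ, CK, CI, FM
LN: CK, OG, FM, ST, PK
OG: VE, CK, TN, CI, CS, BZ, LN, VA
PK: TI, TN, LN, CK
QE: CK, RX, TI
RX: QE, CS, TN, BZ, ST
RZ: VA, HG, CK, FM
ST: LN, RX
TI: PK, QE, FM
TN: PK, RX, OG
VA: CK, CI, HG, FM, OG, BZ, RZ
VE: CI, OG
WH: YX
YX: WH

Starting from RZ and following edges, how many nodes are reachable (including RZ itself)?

17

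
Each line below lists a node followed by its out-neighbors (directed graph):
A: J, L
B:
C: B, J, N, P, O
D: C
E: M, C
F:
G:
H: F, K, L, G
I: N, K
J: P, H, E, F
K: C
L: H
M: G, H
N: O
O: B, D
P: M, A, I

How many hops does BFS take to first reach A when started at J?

Level 0: J
Level 1: E, F, H, P
Level 2: A, C, G, I, K, L, M
Level 3: B, N, O
Level 4: D
A first appears at level 2.

2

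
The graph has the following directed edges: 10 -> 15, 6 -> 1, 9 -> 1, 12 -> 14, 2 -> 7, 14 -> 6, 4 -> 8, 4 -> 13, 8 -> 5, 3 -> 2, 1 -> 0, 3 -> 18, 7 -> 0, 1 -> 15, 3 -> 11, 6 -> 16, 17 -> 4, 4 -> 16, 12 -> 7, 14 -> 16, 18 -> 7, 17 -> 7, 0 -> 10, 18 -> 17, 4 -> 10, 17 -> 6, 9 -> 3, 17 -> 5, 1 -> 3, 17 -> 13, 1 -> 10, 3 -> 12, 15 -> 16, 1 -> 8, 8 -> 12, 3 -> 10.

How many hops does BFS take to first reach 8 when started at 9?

2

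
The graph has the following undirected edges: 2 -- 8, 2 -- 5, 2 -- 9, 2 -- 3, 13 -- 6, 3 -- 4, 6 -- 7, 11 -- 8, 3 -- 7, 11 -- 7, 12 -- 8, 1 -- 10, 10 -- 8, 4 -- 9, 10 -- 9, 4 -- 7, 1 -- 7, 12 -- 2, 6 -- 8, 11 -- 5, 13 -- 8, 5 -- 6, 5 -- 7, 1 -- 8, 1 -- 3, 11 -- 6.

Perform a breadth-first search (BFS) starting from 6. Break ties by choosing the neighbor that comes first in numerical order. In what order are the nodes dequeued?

6 -> 5 -> 7 -> 8 -> 11 -> 13 -> 2 -> 1 -> 3 -> 4 -> 10 -> 12 -> 9

Visit 6; enqueue 5, 7, 8, 11, 13 → queue [5, 7, 8, 11, 13]
Visit 5; enqueue 2 → queue [7, 8, 11, 13, 2]
Visit 7; enqueue 1, 3, 4 → queue [8, 11, 13, 2, 1, 3, 4]
Visit 8; enqueue 10, 12 → queue [11, 13, 2, 1, 3, 4, 10, 12]
Visit 11 → queue [13, 2, 1, 3, 4, 10, 12]
Visit 13 → queue [2, 1, 3, 4, 10, 12]
Visit 2; enqueue 9 → queue [1, 3, 4, 10, 12, 9]
Visit 1 → queue [3, 4, 10, 12, 9]
Visit 3 → queue [4, 10, 12, 9]
Visit 4 → queue [10, 12, 9]
Visit 10 → queue [12, 9]
Visit 12 → queue [9]
Visit 9 → queue []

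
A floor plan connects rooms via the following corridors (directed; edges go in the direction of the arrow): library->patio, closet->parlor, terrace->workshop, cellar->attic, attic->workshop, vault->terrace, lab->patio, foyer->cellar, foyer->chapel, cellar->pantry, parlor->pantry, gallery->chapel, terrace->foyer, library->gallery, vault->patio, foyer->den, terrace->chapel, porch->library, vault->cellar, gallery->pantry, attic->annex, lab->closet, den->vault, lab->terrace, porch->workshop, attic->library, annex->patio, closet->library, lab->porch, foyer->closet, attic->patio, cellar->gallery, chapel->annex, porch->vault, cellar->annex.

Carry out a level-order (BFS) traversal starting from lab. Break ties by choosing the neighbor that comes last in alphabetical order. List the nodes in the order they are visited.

Visit lab; enqueue terrace, porch, patio, closet → queue [terrace, porch, patio, closet]
Visit terrace; enqueue workshop, foyer, chapel → queue [porch, patio, closet, workshop, foyer, chapel]
Visit porch; enqueue vault, library → queue [patio, closet, workshop, foyer, chapel, vault, library]
Visit patio → queue [closet, workshop, foyer, chapel, vault, library]
Visit closet; enqueue parlor → queue [workshop, foyer, chapel, vault, library, parlor]
Visit workshop → queue [foyer, chapel, vault, library, parlor]
Visit foyer; enqueue den, cellar → queue [chapel, vault, library, parlor, den, cellar]
Visit chapel; enqueue annex → queue [vault, library, parlor, den, cellar, annex]
Visit vault → queue [library, parlor, den, cellar, annex]
Visit library; enqueue gallery → queue [parlor, den, cellar, annex, gallery]
Visit parlor; enqueue pantry → queue [den, cellar, annex, gallery, pantry]
Visit den → queue [cellar, annex, gallery, pantry]
Visit cellar; enqueue attic → queue [annex, gallery, pantry, attic]
Visit annex → queue [gallery, pantry, attic]
Visit gallery → queue [pantry, attic]
Visit pantry → queue [attic]
Visit attic → queue []

lab, terrace, porch, patio, closet, workshop, foyer, chapel, vault, library, parlor, den, cellar, annex, gallery, pantry, attic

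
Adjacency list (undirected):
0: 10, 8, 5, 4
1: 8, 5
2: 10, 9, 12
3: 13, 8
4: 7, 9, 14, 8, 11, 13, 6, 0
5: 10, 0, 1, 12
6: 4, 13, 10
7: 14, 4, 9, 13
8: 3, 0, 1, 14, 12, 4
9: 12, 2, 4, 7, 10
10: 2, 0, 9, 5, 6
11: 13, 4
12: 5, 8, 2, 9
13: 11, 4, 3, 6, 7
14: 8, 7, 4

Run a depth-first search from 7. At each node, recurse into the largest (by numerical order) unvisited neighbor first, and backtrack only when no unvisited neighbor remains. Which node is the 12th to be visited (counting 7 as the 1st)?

Visit 7
7 → 14
14 → 8
8 → 12
12 → 9
9 → 10
10 → 6
6 → 13
13 → 11
11 → 4
4 → 0
0 → 5
5 → 1
13 → 3
10 → 2

Visit order: 7, 14, 8, 12, 9, 10, 6, 13, 11, 4, 0, 5, 1, 3, 2

5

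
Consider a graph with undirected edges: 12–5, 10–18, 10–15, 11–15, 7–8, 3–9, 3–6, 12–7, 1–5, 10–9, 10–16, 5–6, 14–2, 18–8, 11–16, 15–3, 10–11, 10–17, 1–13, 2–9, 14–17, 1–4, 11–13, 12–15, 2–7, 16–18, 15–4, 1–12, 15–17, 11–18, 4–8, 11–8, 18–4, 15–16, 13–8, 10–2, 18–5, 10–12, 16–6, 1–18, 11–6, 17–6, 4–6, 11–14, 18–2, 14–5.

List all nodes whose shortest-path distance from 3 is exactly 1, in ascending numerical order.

6, 9, 15

Level 0: 3
Level 1: 6, 9, 15
Level 2: 2, 4, 5, 10, 11, 12, 16, 17
Level 3: 1, 7, 8, 13, 14, 18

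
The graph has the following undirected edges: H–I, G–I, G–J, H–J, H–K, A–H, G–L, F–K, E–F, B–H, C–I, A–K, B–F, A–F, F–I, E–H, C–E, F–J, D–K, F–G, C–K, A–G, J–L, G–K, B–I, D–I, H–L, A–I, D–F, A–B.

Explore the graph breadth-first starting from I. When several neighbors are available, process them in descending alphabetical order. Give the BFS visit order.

Visit I; enqueue H, G, F, D, C, B, A → queue [H, G, F, D, C, B, A]
Visit H; enqueue L, K, J, E → queue [G, F, D, C, B, A, L, K, J, E]
Visit G → queue [F, D, C, B, A, L, K, J, E]
Visit F → queue [D, C, B, A, L, K, J, E]
Visit D → queue [C, B, A, L, K, J, E]
Visit C → queue [B, A, L, K, J, E]
Visit B → queue [A, L, K, J, E]
Visit A → queue [L, K, J, E]
Visit L → queue [K, J, E]
Visit K → queue [J, E]
Visit J → queue [E]
Visit E → queue []

I, H, G, F, D, C, B, A, L, K, J, E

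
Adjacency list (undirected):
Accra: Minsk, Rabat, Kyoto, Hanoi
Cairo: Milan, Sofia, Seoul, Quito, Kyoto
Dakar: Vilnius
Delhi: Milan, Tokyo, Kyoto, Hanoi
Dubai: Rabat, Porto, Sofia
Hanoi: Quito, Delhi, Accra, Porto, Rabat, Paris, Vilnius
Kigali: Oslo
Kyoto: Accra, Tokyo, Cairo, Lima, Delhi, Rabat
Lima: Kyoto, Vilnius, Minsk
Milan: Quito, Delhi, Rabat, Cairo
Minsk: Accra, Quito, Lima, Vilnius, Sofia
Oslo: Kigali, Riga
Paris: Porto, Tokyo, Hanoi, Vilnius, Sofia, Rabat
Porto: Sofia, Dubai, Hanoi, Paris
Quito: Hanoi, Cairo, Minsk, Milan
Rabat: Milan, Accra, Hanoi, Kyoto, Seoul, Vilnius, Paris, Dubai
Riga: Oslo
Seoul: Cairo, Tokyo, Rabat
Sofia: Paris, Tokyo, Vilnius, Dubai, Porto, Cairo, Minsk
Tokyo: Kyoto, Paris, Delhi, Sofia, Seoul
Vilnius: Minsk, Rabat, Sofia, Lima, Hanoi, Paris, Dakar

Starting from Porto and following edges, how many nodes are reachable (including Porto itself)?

BFS from Porto visits: Porto, Sofia, Dubai, Hanoi, Paris, Tokyo, Vilnius, Cairo, Minsk, Rabat, Quito, Delhi, Accra, Kyoto, Seoul, Lima, Dakar, Milan
Reachable nodes: 18 of 21 total.

18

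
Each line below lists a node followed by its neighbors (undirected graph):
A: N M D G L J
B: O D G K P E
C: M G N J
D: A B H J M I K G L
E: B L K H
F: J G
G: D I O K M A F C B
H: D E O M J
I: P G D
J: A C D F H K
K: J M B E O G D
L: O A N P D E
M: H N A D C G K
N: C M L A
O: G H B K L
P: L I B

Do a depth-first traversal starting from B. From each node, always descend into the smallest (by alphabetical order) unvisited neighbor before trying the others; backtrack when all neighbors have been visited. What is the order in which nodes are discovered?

Visit B
B → D
D → A
A → G
G → C
C → J
J → F
J → H
H → E
E → K
K → M
M → N
N → L
L → O
L → P
P → I

B -> D -> A -> G -> C -> J -> F -> H -> E -> K -> M -> N -> L -> O -> P -> I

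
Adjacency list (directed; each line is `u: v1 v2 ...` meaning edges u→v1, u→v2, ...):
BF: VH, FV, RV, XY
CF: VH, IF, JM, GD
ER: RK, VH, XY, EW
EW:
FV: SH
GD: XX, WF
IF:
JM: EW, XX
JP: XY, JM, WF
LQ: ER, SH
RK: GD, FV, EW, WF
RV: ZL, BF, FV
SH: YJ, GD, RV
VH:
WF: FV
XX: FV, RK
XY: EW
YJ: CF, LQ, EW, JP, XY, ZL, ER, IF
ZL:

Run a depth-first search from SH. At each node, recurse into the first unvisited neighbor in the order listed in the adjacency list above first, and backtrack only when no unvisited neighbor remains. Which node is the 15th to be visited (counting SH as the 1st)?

XY

Visit SH
SH → YJ
YJ → CF
CF → VH
CF → IF
CF → JM
JM → EW
JM → XX
XX → FV
XX → RK
RK → GD
GD → WF
YJ → LQ
LQ → ER
ER → XY
YJ → JP
YJ → ZL
SH → RV
RV → BF

Visit order: SH, YJ, CF, VH, IF, JM, EW, XX, FV, RK, GD, WF, LQ, ER, XY, JP, ZL, RV, BF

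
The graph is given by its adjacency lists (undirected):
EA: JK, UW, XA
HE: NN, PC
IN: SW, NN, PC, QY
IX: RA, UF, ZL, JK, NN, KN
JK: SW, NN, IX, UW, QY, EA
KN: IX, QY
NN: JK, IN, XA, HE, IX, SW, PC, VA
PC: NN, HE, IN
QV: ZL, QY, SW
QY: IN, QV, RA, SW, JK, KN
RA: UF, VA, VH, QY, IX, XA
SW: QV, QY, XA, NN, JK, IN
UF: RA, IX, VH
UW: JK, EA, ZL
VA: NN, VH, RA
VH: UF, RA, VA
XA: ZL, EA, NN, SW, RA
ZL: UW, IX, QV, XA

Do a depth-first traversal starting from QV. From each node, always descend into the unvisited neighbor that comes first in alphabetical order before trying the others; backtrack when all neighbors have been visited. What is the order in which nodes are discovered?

QV → QY → IN → NN → HE → PC → IX → JK → EA → UW → ZL → XA → RA → UF → VH → VA → SW → KN

Visit QV
QV → QY
QY → IN
IN → NN
NN → HE
HE → PC
NN → IX
IX → JK
JK → EA
EA → UW
UW → ZL
ZL → XA
XA → RA
RA → UF
UF → VH
VH → VA
XA → SW
IX → KN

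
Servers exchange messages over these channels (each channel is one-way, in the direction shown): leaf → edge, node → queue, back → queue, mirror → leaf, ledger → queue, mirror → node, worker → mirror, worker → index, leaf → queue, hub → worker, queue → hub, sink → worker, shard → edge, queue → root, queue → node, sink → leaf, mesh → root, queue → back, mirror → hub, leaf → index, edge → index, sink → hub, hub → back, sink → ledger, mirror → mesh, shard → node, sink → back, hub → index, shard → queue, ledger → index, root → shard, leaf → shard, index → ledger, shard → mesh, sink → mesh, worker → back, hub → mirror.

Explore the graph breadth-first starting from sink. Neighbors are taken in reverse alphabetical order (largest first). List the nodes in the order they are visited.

Visit sink; enqueue worker, mesh, ledger, leaf, hub, back → queue [worker, mesh, ledger, leaf, hub, back]
Visit worker; enqueue mirror, index → queue [mesh, ledger, leaf, hub, back, mirror, index]
Visit mesh; enqueue root → queue [ledger, leaf, hub, back, mirror, index, root]
Visit ledger; enqueue queue → queue [leaf, hub, back, mirror, index, root, queue]
Visit leaf; enqueue shard, edge → queue [hub, back, mirror, index, root, queue, shard, edge]
Visit hub → queue [back, mirror, index, root, queue, shard, edge]
Visit back → queue [mirror, index, root, queue, shard, edge]
Visit mirror; enqueue node → queue [index, root, queue, shard, edge, node]
Visit index → queue [root, queue, shard, edge, node]
Visit root → queue [queue, shard, edge, node]
Visit queue → queue [shard, edge, node]
Visit shard → queue [edge, node]
Visit edge → queue [node]
Visit node → queue []

sink → worker → mesh → ledger → leaf → hub → back → mirror → index → root → queue → shard → edge → node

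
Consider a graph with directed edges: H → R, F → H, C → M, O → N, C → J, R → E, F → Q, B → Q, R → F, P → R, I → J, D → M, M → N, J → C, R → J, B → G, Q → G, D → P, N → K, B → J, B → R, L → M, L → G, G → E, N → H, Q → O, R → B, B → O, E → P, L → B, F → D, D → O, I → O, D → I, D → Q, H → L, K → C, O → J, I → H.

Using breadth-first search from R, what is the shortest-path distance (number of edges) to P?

2

Level 0: R
Level 1: B, E, F, J
Level 2: C, D, G, H, O, P, Q
Level 3: I, L, M, N
Level 4: K
P first appears at level 2.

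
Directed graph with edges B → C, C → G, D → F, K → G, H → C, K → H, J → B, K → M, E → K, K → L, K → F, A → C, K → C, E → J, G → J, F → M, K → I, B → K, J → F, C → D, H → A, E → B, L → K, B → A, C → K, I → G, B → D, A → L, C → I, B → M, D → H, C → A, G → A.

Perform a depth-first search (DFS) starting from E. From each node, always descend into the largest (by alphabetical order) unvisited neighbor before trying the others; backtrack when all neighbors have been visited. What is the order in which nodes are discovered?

E -> K -> M -> L -> I -> G -> J -> F -> B -> D -> H -> C -> A

Visit E
E → K
K → M
K → L
K → I
I → G
G → J
J → F
J → B
B → D
D → H
H → C
C → A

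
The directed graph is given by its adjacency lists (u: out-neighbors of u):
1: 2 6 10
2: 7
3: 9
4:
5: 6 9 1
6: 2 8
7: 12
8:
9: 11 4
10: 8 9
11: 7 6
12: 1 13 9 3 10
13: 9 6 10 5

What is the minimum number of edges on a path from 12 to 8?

2

Level 0: 12
Level 1: 1, 3, 9, 10, 13
Level 2: 2, 4, 5, 6, 8, 11
Level 3: 7
8 first appears at level 2.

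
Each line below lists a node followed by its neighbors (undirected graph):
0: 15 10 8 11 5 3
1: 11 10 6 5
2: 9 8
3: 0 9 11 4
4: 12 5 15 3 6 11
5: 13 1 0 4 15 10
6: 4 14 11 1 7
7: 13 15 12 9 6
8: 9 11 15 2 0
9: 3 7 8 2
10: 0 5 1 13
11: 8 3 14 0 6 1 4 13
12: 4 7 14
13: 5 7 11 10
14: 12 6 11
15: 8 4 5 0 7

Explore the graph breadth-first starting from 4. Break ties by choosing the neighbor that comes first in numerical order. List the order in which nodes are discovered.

Visit 4; enqueue 3, 5, 6, 11, 12, 15 → queue [3, 5, 6, 11, 12, 15]
Visit 3; enqueue 0, 9 → queue [5, 6, 11, 12, 15, 0, 9]
Visit 5; enqueue 1, 10, 13 → queue [6, 11, 12, 15, 0, 9, 1, 10, 13]
Visit 6; enqueue 7, 14 → queue [11, 12, 15, 0, 9, 1, 10, 13, 7, 14]
Visit 11; enqueue 8 → queue [12, 15, 0, 9, 1, 10, 13, 7, 14, 8]
Visit 12 → queue [15, 0, 9, 1, 10, 13, 7, 14, 8]
Visit 15 → queue [0, 9, 1, 10, 13, 7, 14, 8]
Visit 0 → queue [9, 1, 10, 13, 7, 14, 8]
Visit 9; enqueue 2 → queue [1, 10, 13, 7, 14, 8, 2]
Visit 1 → queue [10, 13, 7, 14, 8, 2]
Visit 10 → queue [13, 7, 14, 8, 2]
Visit 13 → queue [7, 14, 8, 2]
Visit 7 → queue [14, 8, 2]
Visit 14 → queue [8, 2]
Visit 8 → queue [2]
Visit 2 → queue []

4 3 5 6 11 12 15 0 9 1 10 13 7 14 8 2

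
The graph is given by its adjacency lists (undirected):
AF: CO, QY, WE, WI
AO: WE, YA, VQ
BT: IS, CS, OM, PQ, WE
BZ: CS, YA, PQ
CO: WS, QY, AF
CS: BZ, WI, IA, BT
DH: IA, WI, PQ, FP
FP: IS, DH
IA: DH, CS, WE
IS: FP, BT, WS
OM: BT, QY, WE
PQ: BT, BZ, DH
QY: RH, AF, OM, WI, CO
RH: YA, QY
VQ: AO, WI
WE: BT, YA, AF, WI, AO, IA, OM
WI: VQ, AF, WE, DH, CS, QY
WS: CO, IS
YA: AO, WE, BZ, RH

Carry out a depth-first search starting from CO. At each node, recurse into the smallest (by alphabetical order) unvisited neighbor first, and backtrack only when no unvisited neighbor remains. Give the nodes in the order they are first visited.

Visit CO
CO → AF
AF → QY
QY → OM
OM → BT
BT → CS
CS → BZ
BZ → PQ
PQ → DH
DH → FP
FP → IS
IS → WS
DH → IA
IA → WE
WE → AO
AO → VQ
VQ → WI
AO → YA
YA → RH

CO AF QY OM BT CS BZ PQ DH FP IS WS IA WE AO VQ WI YA RH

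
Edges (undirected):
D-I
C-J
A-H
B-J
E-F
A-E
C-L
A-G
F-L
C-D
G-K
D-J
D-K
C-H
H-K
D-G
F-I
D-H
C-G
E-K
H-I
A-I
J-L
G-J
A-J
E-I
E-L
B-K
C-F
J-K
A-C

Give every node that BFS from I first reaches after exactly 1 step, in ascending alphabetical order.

Level 0: I
Level 1: A, D, E, F, H
Level 2: C, G, J, K, L
Level 3: B

A, D, E, F, H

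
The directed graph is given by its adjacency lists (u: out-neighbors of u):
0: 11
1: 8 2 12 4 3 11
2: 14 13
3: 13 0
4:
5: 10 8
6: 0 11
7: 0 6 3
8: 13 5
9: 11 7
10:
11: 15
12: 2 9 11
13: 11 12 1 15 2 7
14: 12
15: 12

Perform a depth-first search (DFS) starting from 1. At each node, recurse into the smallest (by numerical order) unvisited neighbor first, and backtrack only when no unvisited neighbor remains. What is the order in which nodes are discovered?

1 → 2 → 13 → 7 → 0 → 11 → 15 → 12 → 9 → 3 → 6 → 14 → 4 → 8 → 5 → 10

Visit 1
1 → 2
2 → 13
13 → 7
7 → 0
0 → 11
11 → 15
15 → 12
12 → 9
7 → 3
7 → 6
2 → 14
1 → 4
1 → 8
8 → 5
5 → 10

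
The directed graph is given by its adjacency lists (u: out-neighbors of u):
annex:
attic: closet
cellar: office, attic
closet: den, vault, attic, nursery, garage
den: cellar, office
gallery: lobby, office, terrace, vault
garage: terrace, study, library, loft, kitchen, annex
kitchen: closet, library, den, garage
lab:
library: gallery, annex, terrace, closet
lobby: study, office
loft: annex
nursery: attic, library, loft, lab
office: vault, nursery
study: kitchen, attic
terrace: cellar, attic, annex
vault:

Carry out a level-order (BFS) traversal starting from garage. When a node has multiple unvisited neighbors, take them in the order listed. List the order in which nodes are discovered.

Visit garage; enqueue terrace, study, library, loft, kitchen, annex → queue [terrace, study, library, loft, kitchen, annex]
Visit terrace; enqueue cellar, attic → queue [study, library, loft, kitchen, annex, cellar, attic]
Visit study → queue [library, loft, kitchen, annex, cellar, attic]
Visit library; enqueue gallery, closet → queue [loft, kitchen, annex, cellar, attic, gallery, closet]
Visit loft → queue [kitchen, annex, cellar, attic, gallery, closet]
Visit kitchen; enqueue den → queue [annex, cellar, attic, gallery, closet, den]
Visit annex → queue [cellar, attic, gallery, closet, den]
Visit cellar; enqueue office → queue [attic, gallery, closet, den, office]
Visit attic → queue [gallery, closet, den, office]
Visit gallery; enqueue lobby, vault → queue [closet, den, office, lobby, vault]
Visit closet; enqueue nursery → queue [den, office, lobby, vault, nursery]
Visit den → queue [office, lobby, vault, nursery]
Visit office → queue [lobby, vault, nursery]
Visit lobby → queue [vault, nursery]
Visit vault → queue [nursery]
Visit nursery; enqueue lab → queue [lab]
Visit lab → queue []

garage, terrace, study, library, loft, kitchen, annex, cellar, attic, gallery, closet, den, office, lobby, vault, nursery, lab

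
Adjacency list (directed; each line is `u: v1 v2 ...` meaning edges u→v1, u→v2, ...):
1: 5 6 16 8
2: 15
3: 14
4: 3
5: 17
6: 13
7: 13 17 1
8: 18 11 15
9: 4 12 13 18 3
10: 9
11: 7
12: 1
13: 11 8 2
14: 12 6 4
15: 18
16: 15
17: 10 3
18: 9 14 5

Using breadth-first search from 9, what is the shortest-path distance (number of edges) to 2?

Level 0: 9
Level 1: 3, 4, 12, 13, 18
Level 2: 1, 2, 5, 8, 11, 14
Level 3: 6, 7, 15, 16, 17
Level 4: 10
2 first appears at level 2.

2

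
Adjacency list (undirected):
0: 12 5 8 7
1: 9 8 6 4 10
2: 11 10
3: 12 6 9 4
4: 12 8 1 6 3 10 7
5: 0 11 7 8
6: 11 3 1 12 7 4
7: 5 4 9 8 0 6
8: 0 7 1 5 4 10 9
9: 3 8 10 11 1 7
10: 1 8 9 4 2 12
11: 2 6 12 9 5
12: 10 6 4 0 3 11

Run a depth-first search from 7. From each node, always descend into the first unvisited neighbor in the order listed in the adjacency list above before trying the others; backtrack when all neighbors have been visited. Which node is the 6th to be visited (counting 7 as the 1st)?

Visit 7
7 → 5
5 → 0
0 → 12
12 → 10
10 → 1
1 → 9
9 → 3
3 → 6
6 → 11
11 → 2
6 → 4
4 → 8

Visit order: 7, 5, 0, 12, 10, 1, 9, 3, 6, 11, 2, 4, 8

1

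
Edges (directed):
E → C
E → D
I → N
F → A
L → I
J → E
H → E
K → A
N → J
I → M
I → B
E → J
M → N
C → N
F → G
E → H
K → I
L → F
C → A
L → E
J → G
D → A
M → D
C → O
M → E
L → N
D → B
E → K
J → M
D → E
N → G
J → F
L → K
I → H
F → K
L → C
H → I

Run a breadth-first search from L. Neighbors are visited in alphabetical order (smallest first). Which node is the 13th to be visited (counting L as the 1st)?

Visit L; enqueue C, E, F, I, K, N → queue [C, E, F, I, K, N]
Visit C; enqueue A, O → queue [E, F, I, K, N, A, O]
Visit E; enqueue D, H, J → queue [F, I, K, N, A, O, D, H, J]
Visit F; enqueue G → queue [I, K, N, A, O, D, H, J, G]
Visit I; enqueue B, M → queue [K, N, A, O, D, H, J, G, B, M]
Visit K → queue [N, A, O, D, H, J, G, B, M]
Visit N → queue [A, O, D, H, J, G, B, M]
Visit A → queue [O, D, H, J, G, B, M]
Visit O → queue [D, H, J, G, B, M]
Visit D → queue [H, J, G, B, M]
Visit H → queue [J, G, B, M]
Visit J → queue [G, B, M]
Visit G → queue [B, M]
Visit B → queue [M]
Visit M → queue []

Visit order: L, C, E, F, I, K, N, A, O, D, H, J, G, B, M

G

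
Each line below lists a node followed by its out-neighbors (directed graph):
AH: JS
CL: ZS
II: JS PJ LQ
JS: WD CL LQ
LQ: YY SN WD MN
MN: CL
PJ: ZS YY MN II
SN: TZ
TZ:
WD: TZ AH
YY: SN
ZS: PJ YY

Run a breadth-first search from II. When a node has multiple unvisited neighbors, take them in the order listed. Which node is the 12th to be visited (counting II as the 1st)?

AH

Visit II; enqueue JS, PJ, LQ → queue [JS, PJ, LQ]
Visit JS; enqueue WD, CL → queue [PJ, LQ, WD, CL]
Visit PJ; enqueue ZS, YY, MN → queue [LQ, WD, CL, ZS, YY, MN]
Visit LQ; enqueue SN → queue [WD, CL, ZS, YY, MN, SN]
Visit WD; enqueue TZ, AH → queue [CL, ZS, YY, MN, SN, TZ, AH]
Visit CL → queue [ZS, YY, MN, SN, TZ, AH]
Visit ZS → queue [YY, MN, SN, TZ, AH]
Visit YY → queue [MN, SN, TZ, AH]
Visit MN → queue [SN, TZ, AH]
Visit SN → queue [TZ, AH]
Visit TZ → queue [AH]
Visit AH → queue []

Visit order: II, JS, PJ, LQ, WD, CL, ZS, YY, MN, SN, TZ, AH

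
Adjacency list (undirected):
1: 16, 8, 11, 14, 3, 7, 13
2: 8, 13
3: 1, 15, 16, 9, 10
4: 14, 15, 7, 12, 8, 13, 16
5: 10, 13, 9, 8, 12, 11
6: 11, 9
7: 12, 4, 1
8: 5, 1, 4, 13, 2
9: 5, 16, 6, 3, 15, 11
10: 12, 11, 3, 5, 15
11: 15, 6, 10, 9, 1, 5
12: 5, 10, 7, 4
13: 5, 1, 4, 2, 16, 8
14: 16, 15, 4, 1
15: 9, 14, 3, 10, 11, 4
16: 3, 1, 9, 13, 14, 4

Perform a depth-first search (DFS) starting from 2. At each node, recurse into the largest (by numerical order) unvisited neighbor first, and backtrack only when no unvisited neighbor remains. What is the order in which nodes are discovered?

Visit 2
2 → 13
13 → 16
16 → 14
14 → 15
15 → 11
11 → 10
10 → 12
12 → 7
7 → 4
4 → 8
8 → 5
5 → 9
9 → 6
9 → 3
3 → 1

2, 13, 16, 14, 15, 11, 10, 12, 7, 4, 8, 5, 9, 6, 3, 1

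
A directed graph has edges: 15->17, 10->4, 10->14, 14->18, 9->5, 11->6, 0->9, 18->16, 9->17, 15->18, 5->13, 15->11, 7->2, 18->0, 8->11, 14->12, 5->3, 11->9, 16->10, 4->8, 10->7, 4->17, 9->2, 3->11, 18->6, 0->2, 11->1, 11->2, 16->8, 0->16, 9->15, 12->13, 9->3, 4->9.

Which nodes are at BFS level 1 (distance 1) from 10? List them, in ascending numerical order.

4, 7, 14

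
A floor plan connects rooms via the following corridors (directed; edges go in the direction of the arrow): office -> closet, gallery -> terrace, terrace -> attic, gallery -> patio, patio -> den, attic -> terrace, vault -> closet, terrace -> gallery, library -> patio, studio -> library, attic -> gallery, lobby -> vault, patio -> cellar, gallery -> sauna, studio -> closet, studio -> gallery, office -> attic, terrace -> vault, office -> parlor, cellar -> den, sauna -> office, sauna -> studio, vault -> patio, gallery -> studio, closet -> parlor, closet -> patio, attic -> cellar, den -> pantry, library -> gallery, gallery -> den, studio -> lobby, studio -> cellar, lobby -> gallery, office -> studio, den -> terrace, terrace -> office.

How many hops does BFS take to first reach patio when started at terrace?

2

Level 0: terrace
Level 1: attic, gallery, office, vault
Level 2: cellar, closet, den, parlor, patio, sauna, studio
Level 3: library, lobby, pantry
patio first appears at level 2.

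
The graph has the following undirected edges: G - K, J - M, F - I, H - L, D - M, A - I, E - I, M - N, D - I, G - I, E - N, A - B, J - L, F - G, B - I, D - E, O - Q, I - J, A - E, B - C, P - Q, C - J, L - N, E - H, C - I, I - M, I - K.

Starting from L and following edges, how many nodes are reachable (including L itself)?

BFS from L visits: L, N, J, H, M, E, I, C, D, A, K, G, F, B
Reachable nodes: 14 of 17 total.

14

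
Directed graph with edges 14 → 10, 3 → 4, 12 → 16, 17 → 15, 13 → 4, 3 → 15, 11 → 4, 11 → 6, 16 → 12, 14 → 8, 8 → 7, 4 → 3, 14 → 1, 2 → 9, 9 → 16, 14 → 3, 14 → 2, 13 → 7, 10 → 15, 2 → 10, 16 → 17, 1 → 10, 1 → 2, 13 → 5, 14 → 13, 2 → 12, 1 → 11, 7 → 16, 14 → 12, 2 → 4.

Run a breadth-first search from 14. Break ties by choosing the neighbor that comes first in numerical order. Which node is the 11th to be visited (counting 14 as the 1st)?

Visit 14; enqueue 1, 2, 3, 8, 10, 12, 13 → queue [1, 2, 3, 8, 10, 12, 13]
Visit 1; enqueue 11 → queue [2, 3, 8, 10, 12, 13, 11]
Visit 2; enqueue 4, 9 → queue [3, 8, 10, 12, 13, 11, 4, 9]
Visit 3; enqueue 15 → queue [8, 10, 12, 13, 11, 4, 9, 15]
Visit 8; enqueue 7 → queue [10, 12, 13, 11, 4, 9, 15, 7]
Visit 10 → queue [12, 13, 11, 4, 9, 15, 7]
Visit 12; enqueue 16 → queue [13, 11, 4, 9, 15, 7, 16]
Visit 13; enqueue 5 → queue [11, 4, 9, 15, 7, 16, 5]
Visit 11; enqueue 6 → queue [4, 9, 15, 7, 16, 5, 6]
Visit 4 → queue [9, 15, 7, 16, 5, 6]
Visit 9 → queue [15, 7, 16, 5, 6]
Visit 15 → queue [7, 16, 5, 6]
Visit 7 → queue [16, 5, 6]
Visit 16; enqueue 17 → queue [5, 6, 17]
Visit 5 → queue [6, 17]
Visit 6 → queue [17]
Visit 17 → queue []

Visit order: 14, 1, 2, 3, 8, 10, 12, 13, 11, 4, 9, 15, 7, 16, 5, 6, 17

9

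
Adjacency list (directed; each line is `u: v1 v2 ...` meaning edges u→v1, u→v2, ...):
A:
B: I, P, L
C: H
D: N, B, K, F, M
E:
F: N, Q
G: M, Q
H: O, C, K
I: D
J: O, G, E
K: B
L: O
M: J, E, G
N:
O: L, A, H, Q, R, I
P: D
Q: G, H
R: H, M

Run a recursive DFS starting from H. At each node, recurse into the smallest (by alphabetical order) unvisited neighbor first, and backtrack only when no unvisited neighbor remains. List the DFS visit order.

Visit H
H → C
H → K
K → B
B → I
I → D
D → F
F → N
F → Q
Q → G
G → M
M → E
M → J
J → O
O → A
O → L
O → R
B → P

H C K B I D F N Q G M E J O A L R P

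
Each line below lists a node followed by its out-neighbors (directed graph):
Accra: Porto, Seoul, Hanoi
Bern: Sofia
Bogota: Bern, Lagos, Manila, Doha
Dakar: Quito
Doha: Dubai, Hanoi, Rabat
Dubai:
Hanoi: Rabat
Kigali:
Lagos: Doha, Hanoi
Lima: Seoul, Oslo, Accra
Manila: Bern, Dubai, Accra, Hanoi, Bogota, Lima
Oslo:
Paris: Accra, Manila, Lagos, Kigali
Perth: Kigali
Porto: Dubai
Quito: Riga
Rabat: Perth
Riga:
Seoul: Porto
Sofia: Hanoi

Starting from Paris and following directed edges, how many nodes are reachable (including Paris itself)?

BFS from Paris visits: Paris, Accra, Manila, Lagos, Kigali, Porto, Seoul, Hanoi, Bern, Dubai, Bogota, Lima, Doha, Rabat, Sofia, Oslo, Perth
Reachable nodes: 17 of 20 total.

17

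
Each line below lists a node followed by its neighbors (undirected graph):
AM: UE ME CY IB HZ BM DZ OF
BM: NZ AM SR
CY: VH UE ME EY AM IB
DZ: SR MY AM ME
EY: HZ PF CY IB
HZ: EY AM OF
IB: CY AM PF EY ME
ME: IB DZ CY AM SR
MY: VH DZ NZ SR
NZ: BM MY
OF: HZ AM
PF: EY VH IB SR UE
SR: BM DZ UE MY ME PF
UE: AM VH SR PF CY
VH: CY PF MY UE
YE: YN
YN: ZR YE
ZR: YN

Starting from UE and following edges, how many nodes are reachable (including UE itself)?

BFS from UE visits: UE, AM, VH, SR, PF, CY, ME, IB, HZ, BM, DZ, OF, MY, EY, NZ
Reachable nodes: 15 of 18 total.

15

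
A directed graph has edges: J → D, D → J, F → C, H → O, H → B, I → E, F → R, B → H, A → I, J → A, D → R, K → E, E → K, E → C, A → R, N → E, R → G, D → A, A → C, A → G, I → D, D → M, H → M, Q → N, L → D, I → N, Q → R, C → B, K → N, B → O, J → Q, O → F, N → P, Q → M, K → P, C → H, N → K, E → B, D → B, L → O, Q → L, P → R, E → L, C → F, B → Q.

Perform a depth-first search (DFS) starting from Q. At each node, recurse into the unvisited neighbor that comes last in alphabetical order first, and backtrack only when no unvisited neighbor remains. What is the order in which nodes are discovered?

Q → R → G → N → P → K → E → L → O → F → C → H → M → B → D → J → A → I

Visit Q
Q → R
R → G
Q → N
N → P
N → K
K → E
E → L
L → O
O → F
F → C
C → H
H → M
H → B
L → D
D → J
J → A
A → I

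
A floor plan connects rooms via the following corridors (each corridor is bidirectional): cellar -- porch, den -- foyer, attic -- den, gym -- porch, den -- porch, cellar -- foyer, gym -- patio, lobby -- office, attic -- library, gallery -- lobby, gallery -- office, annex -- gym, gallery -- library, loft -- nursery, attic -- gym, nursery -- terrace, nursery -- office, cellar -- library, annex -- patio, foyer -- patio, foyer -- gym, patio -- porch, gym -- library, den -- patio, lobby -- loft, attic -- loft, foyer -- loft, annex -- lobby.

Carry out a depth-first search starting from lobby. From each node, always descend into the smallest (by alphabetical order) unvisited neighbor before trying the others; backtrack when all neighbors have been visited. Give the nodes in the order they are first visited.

Visit lobby
lobby → annex
annex → gym
gym → attic
attic → den
den → foyer
foyer → cellar
cellar → library
library → gallery
gallery → office
office → nursery
nursery → loft
nursery → terrace
cellar → porch
porch → patio

lobby → annex → gym → attic → den → foyer → cellar → library → gallery → office → nursery → loft → terrace → porch → patio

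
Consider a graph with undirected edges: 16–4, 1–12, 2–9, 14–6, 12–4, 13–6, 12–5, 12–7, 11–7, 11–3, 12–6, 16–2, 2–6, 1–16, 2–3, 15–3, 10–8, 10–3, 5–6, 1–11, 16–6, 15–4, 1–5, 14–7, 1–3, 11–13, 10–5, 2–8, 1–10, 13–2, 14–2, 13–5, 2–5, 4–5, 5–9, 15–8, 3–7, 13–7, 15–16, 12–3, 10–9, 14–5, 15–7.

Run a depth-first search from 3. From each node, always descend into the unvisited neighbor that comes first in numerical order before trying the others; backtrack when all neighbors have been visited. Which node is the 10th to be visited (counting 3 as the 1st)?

11

Visit 3
3 → 1
1 → 5
5 → 2
2 → 6
6 → 12
12 → 4
4 → 15
15 → 7
7 → 11
11 → 13
7 → 14
15 → 8
8 → 10
10 → 9
15 → 16

Visit order: 3, 1, 5, 2, 6, 12, 4, 15, 7, 11, 13, 14, 8, 10, 9, 16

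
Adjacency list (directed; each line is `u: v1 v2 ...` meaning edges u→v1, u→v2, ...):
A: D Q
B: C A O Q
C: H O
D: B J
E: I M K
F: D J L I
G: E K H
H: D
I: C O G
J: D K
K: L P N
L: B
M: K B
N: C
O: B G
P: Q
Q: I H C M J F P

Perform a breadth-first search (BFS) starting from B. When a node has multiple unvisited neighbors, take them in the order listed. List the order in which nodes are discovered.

Visit B; enqueue C, A, O, Q → queue [C, A, O, Q]
Visit C; enqueue H → queue [A, O, Q, H]
Visit A; enqueue D → queue [O, Q, H, D]
Visit O; enqueue G → queue [Q, H, D, G]
Visit Q; enqueue I, M, J, F, P → queue [H, D, G, I, M, J, F, P]
Visit H → queue [D, G, I, M, J, F, P]
Visit D → queue [G, I, M, J, F, P]
Visit G; enqueue E, K → queue [I, M, J, F, P, E, K]
Visit I → queue [M, J, F, P, E, K]
Visit M → queue [J, F, P, E, K]
Visit J → queue [F, P, E, K]
Visit F; enqueue L → queue [P, E, K, L]
Visit P → queue [E, K, L]
Visit E → queue [K, L]
Visit K; enqueue N → queue [L, N]
Visit L → queue [N]
Visit N → queue []

B -> C -> A -> O -> Q -> H -> D -> G -> I -> M -> J -> F -> P -> E -> K -> L -> N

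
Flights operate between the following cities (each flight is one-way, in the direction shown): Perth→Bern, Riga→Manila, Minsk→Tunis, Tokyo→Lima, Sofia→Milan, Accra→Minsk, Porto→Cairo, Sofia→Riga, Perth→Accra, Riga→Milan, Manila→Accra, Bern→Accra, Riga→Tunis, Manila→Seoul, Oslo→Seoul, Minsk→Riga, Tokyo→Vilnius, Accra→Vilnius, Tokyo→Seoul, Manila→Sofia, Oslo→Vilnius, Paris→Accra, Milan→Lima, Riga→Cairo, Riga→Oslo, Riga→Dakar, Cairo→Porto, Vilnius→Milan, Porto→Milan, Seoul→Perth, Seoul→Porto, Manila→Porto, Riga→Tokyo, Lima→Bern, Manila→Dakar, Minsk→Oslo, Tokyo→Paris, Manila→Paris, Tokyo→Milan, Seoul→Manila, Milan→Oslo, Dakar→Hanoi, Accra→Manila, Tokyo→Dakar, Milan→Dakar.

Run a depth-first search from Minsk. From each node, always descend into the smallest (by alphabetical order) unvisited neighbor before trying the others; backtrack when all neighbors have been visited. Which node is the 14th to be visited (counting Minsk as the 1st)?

Cairo

Visit Minsk
Minsk → Oslo
Oslo → Seoul
Seoul → Manila
Manila → Accra
Accra → Vilnius
Vilnius → Milan
Milan → Dakar
Dakar → Hanoi
Milan → Lima
Lima → Bern
Manila → Paris
Manila → Porto
Porto → Cairo
Manila → Sofia
Sofia → Riga
Riga → Tokyo
Riga → Tunis
Seoul → Perth

Visit order: Minsk, Oslo, Seoul, Manila, Accra, Vilnius, Milan, Dakar, Hanoi, Lima, Bern, Paris, Porto, Cairo, Sofia, Riga, Tokyo, Tunis, Perth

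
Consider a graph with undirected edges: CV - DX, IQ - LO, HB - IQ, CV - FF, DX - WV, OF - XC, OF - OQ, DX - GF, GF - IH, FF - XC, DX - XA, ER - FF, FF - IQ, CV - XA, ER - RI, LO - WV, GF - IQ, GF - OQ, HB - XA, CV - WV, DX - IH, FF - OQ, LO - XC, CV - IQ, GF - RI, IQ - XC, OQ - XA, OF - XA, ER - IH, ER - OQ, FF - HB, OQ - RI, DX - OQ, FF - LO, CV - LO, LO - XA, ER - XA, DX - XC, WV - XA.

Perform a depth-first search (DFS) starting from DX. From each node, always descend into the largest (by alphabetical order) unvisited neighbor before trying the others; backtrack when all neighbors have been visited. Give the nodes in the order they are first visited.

Visit DX
DX → XC
XC → OF
OF → XA
XA → WV
WV → LO
LO → IQ
IQ → HB
HB → FF
FF → OQ
OQ → RI
RI → GF
GF → IH
IH → ER
FF → CV

DX, XC, OF, XA, WV, LO, IQ, HB, FF, OQ, RI, GF, IH, ER, CV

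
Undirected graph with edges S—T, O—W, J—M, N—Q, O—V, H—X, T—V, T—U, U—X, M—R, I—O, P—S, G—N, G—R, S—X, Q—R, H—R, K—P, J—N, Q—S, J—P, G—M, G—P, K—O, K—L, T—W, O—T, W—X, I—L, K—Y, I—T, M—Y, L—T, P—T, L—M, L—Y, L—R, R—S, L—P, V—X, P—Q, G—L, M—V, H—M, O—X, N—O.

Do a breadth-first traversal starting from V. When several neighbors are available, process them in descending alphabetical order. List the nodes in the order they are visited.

Visit V; enqueue X, T, O, M → queue [X, T, O, M]
Visit X; enqueue W, U, S, H → queue [T, O, M, W, U, S, H]
Visit T; enqueue P, L, I → queue [O, M, W, U, S, H, P, L, I]
Visit O; enqueue N, K → queue [M, W, U, S, H, P, L, I, N, K]
Visit M; enqueue Y, R, J, G → queue [W, U, S, H, P, L, I, N, K, Y, R, J, G]
Visit W → queue [U, S, H, P, L, I, N, K, Y, R, J, G]
Visit U → queue [S, H, P, L, I, N, K, Y, R, J, G]
Visit S; enqueue Q → queue [H, P, L, I, N, K, Y, R, J, G, Q]
Visit H → queue [P, L, I, N, K, Y, R, J, G, Q]
Visit P → queue [L, I, N, K, Y, R, J, G, Q]
Visit L → queue [I, N, K, Y, R, J, G, Q]
Visit I → queue [N, K, Y, R, J, G, Q]
Visit N → queue [K, Y, R, J, G, Q]
Visit K → queue [Y, R, J, G, Q]
Visit Y → queue [R, J, G, Q]
Visit R → queue [J, G, Q]
Visit J → queue [G, Q]
Visit G → queue [Q]
Visit Q → queue []

V, X, T, O, M, W, U, S, H, P, L, I, N, K, Y, R, J, G, Q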